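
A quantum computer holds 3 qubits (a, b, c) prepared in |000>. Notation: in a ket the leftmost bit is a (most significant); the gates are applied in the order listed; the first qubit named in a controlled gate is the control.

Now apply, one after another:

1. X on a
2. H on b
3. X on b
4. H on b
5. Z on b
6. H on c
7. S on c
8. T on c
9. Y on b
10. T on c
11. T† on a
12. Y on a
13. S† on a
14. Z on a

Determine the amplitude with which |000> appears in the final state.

|000> carries amplitude 0 in the final state. Key observation: steps 2-5 multiply out to the identity, so the circuit reduces to the remaining gates.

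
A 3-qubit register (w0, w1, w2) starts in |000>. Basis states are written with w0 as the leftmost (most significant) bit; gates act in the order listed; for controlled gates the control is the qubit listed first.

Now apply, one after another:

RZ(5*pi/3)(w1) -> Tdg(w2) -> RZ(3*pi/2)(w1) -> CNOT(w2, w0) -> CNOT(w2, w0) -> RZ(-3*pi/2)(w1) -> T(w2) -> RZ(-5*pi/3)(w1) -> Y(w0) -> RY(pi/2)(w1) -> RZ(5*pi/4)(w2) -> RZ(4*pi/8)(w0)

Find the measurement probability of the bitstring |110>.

A full measurement returns |110> with probability 1/2. Key observation: steps 1-8 multiply out to the identity, so the circuit reduces to the remaining gates.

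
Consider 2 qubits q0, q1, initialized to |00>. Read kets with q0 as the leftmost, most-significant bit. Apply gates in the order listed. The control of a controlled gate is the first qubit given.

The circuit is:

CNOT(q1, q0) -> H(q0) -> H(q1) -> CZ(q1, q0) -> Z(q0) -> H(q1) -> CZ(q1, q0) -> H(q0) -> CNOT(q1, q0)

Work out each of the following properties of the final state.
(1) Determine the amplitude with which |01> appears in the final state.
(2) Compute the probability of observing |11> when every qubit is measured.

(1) |01> carries amplitude -1/2 in the final state.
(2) The probability of measuring |11> is 1/4.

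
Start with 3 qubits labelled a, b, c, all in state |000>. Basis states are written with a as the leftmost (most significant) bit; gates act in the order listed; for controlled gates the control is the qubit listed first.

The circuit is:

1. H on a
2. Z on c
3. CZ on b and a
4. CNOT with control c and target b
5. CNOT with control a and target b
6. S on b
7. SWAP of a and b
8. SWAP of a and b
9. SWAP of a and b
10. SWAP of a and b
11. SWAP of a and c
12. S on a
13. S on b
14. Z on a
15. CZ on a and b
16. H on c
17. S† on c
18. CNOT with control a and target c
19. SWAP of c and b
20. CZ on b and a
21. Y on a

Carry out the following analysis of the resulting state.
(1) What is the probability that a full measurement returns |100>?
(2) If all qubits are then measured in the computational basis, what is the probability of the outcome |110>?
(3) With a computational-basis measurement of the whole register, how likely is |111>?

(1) A full measurement returns |100> with probability 1/4. Key observation: the block from step 7 through step 10 cancels to the identity and can be dropped.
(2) The probability of measuring |110> is 1/4.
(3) Outcome |111> occurs with probability 1/4.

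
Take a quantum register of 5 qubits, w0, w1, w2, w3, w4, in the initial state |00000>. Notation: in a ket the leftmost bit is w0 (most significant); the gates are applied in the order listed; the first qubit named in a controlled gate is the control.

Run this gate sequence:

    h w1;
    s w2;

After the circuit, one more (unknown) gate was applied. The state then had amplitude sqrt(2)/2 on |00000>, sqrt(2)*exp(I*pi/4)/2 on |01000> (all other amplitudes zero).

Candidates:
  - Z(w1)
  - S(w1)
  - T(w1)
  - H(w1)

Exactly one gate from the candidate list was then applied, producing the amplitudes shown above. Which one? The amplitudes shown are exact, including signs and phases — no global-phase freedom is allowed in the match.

It was T(w1) that produced the state shown.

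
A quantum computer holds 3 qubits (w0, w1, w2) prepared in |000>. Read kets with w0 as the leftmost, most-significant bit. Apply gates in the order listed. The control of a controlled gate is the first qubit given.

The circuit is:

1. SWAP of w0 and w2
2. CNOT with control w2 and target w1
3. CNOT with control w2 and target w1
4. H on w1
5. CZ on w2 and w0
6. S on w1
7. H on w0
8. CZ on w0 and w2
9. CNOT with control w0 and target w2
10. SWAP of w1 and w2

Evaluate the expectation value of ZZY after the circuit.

The observable ZZY averages to 1.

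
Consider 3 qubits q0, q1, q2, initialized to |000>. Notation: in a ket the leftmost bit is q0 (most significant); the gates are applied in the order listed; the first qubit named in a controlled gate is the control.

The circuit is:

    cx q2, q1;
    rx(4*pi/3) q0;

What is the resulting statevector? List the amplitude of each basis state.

After the circuit, the state carries amplitude -1/2 on |000>, -sqrt(3)*I/2 on |100>, and 0 on every other basis state.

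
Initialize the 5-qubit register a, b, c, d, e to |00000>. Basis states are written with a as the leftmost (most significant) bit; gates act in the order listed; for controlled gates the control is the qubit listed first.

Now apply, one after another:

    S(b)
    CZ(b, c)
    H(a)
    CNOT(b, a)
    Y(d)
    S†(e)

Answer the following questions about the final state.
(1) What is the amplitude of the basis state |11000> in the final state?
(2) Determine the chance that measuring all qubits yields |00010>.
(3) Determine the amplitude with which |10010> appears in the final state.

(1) The final state's coefficient on |11000> equals 0.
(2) A full measurement returns |00010> with probability 1/2.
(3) The amplitude on |10010> is sqrt(2)*I/2.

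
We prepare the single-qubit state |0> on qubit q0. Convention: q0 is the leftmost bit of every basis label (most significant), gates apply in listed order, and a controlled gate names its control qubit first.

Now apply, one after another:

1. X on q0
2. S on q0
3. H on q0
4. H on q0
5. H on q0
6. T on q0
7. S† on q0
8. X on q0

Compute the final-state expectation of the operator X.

The expectation value of X is -sqrt(2)/2.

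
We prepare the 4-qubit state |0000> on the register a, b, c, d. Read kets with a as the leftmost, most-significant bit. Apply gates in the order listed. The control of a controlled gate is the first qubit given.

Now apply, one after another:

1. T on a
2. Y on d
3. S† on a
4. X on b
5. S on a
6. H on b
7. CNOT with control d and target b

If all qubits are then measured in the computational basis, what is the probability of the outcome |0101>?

The probability of measuring |0101> is 1/2.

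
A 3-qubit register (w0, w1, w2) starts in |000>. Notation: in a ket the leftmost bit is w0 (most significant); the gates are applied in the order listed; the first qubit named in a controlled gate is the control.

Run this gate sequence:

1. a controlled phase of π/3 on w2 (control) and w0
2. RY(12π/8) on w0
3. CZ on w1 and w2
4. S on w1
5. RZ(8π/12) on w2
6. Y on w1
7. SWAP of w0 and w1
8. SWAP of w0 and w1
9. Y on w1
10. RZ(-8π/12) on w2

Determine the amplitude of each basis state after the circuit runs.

The resulting statevector has amplitude -sqrt(2)/2 on |000>, sqrt(2)/2 on |100>, and 0 on every other basis state.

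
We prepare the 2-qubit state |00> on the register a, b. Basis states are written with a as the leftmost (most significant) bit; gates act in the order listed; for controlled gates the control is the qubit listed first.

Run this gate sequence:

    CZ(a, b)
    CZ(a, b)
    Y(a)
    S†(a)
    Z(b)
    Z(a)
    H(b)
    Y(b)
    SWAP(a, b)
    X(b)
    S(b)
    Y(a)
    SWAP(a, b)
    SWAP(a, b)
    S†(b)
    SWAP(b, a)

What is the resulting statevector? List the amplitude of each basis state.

After the circuit, the state carries amplitude -sqrt(2)/2 on |00>, -sqrt(2)/2 on |01>, 0 on |10>, 0 on |11>.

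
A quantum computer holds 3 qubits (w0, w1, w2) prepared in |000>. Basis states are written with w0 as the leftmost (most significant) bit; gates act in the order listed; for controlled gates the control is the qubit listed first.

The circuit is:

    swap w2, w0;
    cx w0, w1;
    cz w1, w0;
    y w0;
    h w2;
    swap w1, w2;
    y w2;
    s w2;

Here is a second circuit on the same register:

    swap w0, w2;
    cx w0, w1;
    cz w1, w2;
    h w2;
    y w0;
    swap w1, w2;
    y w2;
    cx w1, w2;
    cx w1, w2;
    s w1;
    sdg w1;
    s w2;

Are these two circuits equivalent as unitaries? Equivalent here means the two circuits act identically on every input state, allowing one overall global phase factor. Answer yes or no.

No: there is an input state on which the two circuits produce genuinely different outputs (not merely differing by a phase).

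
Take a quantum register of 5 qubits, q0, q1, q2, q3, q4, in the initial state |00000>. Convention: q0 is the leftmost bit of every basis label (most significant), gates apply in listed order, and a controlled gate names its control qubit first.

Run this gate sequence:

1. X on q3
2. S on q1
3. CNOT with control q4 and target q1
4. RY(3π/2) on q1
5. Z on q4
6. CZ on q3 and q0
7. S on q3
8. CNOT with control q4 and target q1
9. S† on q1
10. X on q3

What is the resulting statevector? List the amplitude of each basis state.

The final amplitudes are -sqrt(2)*I/2 on |00000>, sqrt(2)/2 on |01000>, and 0 on every other basis state.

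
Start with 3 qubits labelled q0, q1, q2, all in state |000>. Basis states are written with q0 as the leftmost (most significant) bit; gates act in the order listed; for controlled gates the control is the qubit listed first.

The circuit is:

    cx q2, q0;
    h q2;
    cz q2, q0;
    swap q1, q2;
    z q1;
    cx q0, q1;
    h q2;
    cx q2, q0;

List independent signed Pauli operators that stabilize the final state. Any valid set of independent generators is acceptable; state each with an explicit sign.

The stabilizer group can be generated by +XIX, -IXI, +ZIZ, among other valid generating sets.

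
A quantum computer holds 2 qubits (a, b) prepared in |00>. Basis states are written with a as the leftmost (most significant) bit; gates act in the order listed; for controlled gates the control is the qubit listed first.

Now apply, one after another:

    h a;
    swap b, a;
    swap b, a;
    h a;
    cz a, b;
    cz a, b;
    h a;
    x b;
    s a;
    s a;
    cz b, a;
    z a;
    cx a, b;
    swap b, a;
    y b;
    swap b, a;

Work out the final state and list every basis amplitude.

The final amplitudes are sqrt(2)*I/2 on |00>, 0 on |01>, 0 on |10>, sqrt(2)*I/2 on |11>. Key observation: gates 4-7 undo each other exactly, leaving only the rest of the circuit to track.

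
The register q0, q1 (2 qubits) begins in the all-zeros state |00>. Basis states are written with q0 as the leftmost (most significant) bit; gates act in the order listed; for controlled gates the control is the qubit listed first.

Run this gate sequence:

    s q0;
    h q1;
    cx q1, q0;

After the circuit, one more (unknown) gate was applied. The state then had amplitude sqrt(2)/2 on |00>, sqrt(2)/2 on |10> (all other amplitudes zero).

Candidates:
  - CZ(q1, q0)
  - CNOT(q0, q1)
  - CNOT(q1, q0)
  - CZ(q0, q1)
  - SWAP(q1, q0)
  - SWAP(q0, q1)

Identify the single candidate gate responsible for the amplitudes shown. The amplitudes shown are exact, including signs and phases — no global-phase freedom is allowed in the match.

It was CNOT(q0, q1) that produced the state shown.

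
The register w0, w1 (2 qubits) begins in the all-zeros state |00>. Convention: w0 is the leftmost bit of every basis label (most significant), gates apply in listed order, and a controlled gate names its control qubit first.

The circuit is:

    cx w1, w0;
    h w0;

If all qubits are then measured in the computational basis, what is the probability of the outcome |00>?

A full measurement returns |00> with probability 1/2.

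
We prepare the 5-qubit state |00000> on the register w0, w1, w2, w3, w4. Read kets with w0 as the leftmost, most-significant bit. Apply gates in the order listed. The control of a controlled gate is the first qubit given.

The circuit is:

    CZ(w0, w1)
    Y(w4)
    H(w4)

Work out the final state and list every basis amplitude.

The resulting statevector has amplitude sqrt(2)*I/2 on |00000>, -sqrt(2)*I/2 on |00001>, and 0 on every other basis state.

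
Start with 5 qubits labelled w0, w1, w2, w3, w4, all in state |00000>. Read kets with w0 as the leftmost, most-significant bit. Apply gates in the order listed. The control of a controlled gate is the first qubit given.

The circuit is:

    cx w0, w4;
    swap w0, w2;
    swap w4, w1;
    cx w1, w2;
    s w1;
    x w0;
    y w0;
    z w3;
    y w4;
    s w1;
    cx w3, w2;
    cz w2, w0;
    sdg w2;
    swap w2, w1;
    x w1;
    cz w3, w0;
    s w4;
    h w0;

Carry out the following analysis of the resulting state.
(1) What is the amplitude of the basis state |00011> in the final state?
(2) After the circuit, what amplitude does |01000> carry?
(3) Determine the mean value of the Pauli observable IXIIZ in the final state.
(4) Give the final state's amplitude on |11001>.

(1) The final state's coefficient on |00011> equals 0.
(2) The amplitude on |01000> is 0.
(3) In the final state, IXIIZ has expectation 0.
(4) The amplitude on |11001> is sqrt(2)*I/2.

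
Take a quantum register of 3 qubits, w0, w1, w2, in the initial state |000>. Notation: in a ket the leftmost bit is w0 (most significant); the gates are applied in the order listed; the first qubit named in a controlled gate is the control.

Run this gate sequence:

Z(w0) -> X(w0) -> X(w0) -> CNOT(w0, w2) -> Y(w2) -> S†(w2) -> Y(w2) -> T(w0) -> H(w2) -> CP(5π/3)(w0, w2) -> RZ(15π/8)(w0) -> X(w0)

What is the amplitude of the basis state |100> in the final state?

|100> carries amplitude sqrt(2)*exp(9*I*pi/16)/2 in the final state. Key observation: gates 2-3 undo each other exactly, leaving only the rest of the circuit to track.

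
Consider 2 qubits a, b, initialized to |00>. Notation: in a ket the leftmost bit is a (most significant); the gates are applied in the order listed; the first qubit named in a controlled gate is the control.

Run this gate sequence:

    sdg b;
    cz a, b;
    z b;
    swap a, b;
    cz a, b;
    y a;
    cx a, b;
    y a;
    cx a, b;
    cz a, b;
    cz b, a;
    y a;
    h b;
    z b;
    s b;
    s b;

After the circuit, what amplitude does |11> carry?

The final state's coefficient on |11> equals -sqrt(2)*I/2.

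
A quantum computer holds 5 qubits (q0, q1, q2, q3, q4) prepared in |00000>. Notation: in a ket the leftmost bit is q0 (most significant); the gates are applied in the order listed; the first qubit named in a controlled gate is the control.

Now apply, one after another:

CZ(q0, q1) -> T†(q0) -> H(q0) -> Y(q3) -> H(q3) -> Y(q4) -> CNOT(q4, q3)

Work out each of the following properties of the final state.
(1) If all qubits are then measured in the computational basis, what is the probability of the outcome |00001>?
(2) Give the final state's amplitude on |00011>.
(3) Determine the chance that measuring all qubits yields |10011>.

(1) Outcome |00001> occurs with probability 1/4.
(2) The final state's coefficient on |00011> equals -1/2.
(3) Outcome |10011> occurs with probability 1/4.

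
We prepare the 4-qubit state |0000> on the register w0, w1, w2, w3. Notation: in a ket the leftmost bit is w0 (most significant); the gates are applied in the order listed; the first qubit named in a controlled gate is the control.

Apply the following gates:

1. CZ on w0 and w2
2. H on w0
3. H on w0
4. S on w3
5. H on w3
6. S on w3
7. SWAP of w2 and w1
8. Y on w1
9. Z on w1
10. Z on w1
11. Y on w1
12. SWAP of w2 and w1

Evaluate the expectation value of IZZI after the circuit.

The observable IZZI averages to 1.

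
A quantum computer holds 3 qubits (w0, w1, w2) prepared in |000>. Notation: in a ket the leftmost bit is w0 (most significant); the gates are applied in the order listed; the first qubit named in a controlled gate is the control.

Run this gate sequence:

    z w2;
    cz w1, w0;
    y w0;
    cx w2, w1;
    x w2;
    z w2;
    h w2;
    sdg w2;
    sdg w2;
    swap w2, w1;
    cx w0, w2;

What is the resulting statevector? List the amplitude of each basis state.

After the circuit, the state carries amplitude -sqrt(2)*I/2 on |101>, -sqrt(2)*I/2 on |111>, and 0 on every other basis state.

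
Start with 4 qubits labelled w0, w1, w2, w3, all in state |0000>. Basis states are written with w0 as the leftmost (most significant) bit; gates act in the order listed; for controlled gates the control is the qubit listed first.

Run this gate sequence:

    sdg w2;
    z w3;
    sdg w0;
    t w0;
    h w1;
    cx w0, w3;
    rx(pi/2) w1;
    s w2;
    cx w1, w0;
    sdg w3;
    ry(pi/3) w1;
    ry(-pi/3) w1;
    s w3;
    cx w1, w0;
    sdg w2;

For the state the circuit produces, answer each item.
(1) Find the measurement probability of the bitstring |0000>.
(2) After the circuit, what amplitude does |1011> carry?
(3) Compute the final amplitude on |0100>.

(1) A full measurement returns |0000> with probability 1/2. Key observation: gates 8-15 undo each other exactly, leaving only the rest of the circuit to track.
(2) |1011> carries amplitude 0 in the final state.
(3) The final state's coefficient on |0100> equals 1/2 - I/2.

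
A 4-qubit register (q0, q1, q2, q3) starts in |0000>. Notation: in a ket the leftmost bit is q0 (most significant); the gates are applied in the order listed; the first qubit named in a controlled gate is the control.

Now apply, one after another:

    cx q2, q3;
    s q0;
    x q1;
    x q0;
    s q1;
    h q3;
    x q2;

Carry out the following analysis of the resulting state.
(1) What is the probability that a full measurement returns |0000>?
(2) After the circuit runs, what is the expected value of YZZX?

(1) A full measurement returns |0000> with probability 0.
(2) The observable YZZX averages to 0.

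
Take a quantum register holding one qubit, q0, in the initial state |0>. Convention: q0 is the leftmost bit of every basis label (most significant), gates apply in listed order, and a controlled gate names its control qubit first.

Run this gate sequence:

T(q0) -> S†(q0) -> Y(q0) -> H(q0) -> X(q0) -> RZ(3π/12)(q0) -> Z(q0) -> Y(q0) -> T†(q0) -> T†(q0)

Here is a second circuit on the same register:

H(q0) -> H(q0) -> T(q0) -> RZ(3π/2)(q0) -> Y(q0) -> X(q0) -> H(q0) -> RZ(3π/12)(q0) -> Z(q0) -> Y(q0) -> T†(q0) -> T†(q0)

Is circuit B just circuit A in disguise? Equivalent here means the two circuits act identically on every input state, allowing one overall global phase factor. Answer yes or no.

No — the two circuits implement different unitaries, even allowing a global phase.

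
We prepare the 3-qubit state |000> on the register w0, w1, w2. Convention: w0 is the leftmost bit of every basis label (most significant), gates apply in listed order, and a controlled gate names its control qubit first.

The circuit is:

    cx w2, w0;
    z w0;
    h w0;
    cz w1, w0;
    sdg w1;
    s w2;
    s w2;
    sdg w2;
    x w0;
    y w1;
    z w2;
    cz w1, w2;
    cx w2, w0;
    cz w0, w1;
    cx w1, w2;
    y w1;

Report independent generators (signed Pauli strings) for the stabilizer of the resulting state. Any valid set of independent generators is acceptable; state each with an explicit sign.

One valid set of independent stabilizer generators is -XII, +IZI, -IIZ (any independent generating set of the same group is equally correct).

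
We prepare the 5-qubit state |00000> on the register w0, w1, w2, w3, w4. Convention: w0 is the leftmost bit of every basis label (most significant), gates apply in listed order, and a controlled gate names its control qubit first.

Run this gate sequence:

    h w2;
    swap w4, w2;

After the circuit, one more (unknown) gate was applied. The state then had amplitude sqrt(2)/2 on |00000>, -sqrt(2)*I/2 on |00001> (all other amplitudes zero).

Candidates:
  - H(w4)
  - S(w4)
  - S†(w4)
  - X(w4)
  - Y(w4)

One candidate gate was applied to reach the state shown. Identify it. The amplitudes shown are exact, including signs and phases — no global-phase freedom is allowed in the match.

The unique candidate consistent with the amplitudes is S†(w4).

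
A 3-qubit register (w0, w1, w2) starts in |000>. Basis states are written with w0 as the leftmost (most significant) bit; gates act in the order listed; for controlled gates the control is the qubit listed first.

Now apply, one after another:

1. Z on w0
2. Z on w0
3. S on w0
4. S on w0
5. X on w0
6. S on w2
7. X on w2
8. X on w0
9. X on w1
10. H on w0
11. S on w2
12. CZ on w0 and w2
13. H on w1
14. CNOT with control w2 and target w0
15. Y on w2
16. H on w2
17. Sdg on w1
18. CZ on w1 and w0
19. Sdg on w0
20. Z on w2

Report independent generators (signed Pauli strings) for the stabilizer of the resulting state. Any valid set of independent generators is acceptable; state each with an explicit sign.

The final state is stabilized by the group generated by +YZI, +ZYI, -IIX; other independent generating sets are equally valid.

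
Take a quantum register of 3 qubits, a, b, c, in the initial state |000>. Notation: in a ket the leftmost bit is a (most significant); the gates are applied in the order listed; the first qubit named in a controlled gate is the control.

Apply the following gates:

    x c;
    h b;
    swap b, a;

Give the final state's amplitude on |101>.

The final state's coefficient on |101> equals sqrt(2)/2.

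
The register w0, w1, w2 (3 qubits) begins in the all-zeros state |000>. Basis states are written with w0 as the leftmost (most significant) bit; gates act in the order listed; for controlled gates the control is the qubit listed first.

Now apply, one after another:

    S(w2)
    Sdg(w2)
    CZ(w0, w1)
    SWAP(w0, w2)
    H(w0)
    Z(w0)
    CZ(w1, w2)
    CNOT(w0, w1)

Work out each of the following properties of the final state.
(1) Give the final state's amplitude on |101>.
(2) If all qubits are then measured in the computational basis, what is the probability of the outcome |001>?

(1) The final state's coefficient on |101> equals 0.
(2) The probability of measuring |001> is 0.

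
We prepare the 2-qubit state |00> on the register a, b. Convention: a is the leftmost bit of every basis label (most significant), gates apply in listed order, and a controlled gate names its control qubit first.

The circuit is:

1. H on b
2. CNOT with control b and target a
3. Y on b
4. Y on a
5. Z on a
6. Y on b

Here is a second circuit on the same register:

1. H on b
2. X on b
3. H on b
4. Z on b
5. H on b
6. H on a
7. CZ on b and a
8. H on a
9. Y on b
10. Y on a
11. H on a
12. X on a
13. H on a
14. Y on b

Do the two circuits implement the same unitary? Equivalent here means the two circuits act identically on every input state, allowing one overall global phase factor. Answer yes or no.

Yes: on every input state the two circuits agree up to one overall phase factor.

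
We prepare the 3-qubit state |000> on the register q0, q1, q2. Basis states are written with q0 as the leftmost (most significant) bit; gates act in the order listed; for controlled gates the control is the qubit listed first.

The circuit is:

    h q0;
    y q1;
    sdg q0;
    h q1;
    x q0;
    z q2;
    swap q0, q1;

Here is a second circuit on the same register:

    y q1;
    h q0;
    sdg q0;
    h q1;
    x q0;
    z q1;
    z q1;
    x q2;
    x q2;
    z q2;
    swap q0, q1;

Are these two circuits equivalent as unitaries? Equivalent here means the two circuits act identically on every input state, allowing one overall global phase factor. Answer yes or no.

Yes: on every input state the two circuits agree up to one overall phase factor.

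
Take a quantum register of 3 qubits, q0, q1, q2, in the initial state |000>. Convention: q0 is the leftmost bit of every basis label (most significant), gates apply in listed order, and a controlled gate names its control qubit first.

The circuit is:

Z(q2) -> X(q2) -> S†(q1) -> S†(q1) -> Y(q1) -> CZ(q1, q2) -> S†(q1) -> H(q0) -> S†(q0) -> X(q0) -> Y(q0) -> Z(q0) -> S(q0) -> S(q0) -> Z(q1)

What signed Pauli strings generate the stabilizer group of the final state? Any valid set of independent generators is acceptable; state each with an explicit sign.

The final state is stabilized by the group generated by +YII, -IZI, -IIZ; other independent generating sets are equally valid.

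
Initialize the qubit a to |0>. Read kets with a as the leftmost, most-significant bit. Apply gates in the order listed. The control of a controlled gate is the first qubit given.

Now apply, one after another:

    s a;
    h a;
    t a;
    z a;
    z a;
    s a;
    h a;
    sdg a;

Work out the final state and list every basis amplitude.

After the circuit, the state carries amplitude 1/2 + exp(3*I*pi/4)/2 on |0>, -I/2 - exp(I*pi/4)/2 on |1>.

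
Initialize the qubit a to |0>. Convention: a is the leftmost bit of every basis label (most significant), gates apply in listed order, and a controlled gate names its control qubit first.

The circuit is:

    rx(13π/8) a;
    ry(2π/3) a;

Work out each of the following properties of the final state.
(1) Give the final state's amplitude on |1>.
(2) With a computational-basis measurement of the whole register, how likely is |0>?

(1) The amplitude on |1> is -sqrt(3)*cos(3*pi/16)/2 - I*sin(3*pi/16)/2.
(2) Outcome |0> occurs with probability 1/2 - sqrt(2 - sqrt(2))/8.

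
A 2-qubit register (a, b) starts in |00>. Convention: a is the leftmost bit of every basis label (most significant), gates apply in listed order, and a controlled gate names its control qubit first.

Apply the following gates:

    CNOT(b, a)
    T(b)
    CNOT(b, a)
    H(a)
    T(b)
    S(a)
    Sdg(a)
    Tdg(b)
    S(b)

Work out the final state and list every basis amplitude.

After the circuit, the state carries amplitude sqrt(2)/2 on |00>, 0 on |01>, sqrt(2)/2 on |10>, 0 on |11>. Key observation: gates 6-7 undo each other exactly, leaving only the rest of the circuit to track.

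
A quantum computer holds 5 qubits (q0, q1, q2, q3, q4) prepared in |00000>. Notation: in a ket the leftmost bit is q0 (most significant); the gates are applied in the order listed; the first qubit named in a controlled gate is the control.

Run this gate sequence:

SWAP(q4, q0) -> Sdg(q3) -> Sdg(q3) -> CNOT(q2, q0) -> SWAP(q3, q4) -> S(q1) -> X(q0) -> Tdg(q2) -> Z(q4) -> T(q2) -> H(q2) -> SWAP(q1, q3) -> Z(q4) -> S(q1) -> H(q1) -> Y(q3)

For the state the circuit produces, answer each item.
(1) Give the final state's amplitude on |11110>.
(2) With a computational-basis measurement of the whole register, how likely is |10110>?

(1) |11110> carries amplitude I/2 in the final state.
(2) A full measurement returns |10110> with probability 1/4.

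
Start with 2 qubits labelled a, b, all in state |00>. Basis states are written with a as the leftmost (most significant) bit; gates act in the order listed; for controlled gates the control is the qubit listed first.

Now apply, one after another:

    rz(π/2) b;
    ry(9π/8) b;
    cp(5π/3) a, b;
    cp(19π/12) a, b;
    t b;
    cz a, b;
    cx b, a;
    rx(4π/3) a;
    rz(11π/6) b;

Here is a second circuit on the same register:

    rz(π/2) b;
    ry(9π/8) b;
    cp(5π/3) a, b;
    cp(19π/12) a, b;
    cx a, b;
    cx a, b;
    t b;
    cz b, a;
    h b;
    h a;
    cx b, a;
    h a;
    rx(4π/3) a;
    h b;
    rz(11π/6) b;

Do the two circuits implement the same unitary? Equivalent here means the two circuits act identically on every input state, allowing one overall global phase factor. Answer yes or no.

No — the two circuits implement different unitaries, even allowing a global phase.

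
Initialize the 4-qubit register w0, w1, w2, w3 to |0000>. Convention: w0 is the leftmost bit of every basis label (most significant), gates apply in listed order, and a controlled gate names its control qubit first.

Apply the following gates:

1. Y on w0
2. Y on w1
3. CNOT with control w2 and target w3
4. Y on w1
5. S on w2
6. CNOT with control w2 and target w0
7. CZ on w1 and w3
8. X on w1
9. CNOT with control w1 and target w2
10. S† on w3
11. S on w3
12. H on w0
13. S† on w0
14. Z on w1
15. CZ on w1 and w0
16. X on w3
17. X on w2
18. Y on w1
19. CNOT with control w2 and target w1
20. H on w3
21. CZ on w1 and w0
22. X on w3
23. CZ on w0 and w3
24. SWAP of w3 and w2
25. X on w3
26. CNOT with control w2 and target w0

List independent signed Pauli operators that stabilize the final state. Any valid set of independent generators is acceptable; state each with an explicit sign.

One valid set of independent stabilizer generators is -YIII, -IIYI, +IZII, -IIIZ (any independent generating set of the same group is equally correct).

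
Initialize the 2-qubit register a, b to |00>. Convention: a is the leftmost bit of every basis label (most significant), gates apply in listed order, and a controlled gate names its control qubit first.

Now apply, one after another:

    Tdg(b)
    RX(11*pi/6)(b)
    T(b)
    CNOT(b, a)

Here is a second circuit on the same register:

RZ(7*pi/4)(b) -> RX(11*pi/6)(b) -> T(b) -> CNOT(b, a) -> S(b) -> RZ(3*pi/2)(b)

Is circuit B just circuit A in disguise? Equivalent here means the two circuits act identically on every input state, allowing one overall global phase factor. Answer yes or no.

Yes: on every input state the two circuits agree up to one overall phase factor.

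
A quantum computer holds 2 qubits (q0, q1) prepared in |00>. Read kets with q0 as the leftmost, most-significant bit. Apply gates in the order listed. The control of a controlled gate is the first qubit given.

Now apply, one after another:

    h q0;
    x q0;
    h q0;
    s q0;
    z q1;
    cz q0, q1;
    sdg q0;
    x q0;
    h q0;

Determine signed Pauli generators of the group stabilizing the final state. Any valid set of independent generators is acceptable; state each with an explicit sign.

The final state is stabilized by the group generated by -XI, +IZ; other independent generating sets are equally valid.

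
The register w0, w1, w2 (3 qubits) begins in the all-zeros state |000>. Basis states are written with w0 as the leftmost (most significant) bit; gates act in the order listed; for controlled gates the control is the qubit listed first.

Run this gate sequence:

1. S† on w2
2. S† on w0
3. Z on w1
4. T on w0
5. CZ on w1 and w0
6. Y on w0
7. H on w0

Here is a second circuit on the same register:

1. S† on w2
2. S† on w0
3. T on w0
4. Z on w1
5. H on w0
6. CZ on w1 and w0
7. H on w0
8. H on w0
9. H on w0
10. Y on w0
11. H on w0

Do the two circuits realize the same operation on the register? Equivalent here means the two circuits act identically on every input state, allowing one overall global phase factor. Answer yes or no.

No, they are not equivalent — no single phase factor reconciles the two unitaries.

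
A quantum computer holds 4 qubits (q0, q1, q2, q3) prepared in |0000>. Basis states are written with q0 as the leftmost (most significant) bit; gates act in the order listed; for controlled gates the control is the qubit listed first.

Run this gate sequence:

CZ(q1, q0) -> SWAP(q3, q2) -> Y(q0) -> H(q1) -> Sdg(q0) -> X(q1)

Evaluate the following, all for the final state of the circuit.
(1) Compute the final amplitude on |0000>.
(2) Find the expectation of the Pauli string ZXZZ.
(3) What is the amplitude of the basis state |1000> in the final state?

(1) The amplitude on |0000> is 0.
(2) In the final state, ZXZZ has expectation -1.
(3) |1000> carries amplitude sqrt(2)/2 in the final state.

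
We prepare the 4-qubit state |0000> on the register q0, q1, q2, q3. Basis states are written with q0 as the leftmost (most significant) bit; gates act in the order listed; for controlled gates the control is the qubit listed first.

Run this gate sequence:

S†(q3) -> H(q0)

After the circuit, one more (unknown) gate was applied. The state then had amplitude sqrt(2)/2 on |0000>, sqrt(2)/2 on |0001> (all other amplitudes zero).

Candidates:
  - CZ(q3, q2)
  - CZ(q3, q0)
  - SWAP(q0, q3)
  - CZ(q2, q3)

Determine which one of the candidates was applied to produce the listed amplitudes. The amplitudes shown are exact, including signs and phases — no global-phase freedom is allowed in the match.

The applied gate was SWAP(q0, q3).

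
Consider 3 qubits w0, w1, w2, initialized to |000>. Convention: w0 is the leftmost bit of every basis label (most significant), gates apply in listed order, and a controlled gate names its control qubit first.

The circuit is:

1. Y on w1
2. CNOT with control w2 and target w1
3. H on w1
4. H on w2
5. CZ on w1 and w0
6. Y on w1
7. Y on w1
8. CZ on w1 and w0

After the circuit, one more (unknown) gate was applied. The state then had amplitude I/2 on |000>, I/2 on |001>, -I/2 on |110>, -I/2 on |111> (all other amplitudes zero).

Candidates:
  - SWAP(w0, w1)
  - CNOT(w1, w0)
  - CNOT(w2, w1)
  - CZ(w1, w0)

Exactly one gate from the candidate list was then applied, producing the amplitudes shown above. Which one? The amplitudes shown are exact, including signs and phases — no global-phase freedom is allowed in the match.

It was CNOT(w1, w0) that produced the state shown. Key observation: steps 5-8 multiply out to the identity, so the circuit reduces to the remaining gates.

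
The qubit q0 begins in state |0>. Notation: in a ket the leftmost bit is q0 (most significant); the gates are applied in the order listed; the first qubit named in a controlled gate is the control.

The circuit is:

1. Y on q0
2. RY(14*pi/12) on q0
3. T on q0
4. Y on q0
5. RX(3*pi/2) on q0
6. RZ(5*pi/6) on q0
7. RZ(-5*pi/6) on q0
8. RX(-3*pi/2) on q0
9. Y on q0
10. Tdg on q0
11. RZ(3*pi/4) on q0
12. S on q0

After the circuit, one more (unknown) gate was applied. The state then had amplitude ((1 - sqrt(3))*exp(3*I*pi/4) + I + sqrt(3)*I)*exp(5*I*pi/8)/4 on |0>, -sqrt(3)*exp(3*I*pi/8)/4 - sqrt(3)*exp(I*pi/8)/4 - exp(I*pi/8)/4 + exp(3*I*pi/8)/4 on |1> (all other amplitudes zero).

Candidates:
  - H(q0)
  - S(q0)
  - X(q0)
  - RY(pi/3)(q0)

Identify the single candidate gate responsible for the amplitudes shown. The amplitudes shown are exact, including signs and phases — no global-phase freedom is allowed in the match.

The applied gate was H(q0). Key observation: the block from step 3 through step 10 cancels to the identity and can be dropped.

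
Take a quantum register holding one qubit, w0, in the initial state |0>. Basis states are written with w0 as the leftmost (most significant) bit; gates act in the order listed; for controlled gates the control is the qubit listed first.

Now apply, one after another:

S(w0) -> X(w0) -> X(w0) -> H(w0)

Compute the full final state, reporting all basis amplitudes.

The resulting statevector has amplitude sqrt(2)/2 on |0>, sqrt(2)/2 on |1>.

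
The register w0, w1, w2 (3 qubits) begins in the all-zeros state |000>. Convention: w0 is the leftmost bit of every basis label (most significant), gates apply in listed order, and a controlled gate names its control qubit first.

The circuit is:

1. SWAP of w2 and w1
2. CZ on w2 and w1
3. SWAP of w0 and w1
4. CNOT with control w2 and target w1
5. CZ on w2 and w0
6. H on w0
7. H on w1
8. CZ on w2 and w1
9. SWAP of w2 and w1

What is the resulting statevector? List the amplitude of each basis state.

The final amplitudes are 1/2 on |000>, 1/2 on |001>, 0 on |010>, 0 on |011>, 1/2 on |100>, 1/2 on |101>, 0 on |110>, 0 on |111>.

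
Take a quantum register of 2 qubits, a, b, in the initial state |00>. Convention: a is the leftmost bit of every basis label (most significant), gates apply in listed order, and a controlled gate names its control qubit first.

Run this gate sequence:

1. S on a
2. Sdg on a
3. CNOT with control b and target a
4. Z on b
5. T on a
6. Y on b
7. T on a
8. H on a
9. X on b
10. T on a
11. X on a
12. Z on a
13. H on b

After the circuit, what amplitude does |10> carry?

|10> carries amplitude -I/2 in the final state. Key observation: steps 1-2 multiply out to the identity, so the circuit reduces to the remaining gates.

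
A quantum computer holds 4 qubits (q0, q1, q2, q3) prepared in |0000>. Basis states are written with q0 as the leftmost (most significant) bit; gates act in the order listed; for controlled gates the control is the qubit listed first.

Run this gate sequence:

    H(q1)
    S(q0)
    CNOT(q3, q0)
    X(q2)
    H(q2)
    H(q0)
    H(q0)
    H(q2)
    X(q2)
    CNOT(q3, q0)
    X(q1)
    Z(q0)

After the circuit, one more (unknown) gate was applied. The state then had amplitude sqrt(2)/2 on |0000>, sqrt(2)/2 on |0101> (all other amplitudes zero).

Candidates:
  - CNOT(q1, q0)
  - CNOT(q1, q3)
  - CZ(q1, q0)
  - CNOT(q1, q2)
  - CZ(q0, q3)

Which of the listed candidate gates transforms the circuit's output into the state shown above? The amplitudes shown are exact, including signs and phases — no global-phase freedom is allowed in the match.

The applied gate was CNOT(q1, q3). Key observation: steps 3-10 multiply out to the identity, so the circuit reduces to the remaining gates.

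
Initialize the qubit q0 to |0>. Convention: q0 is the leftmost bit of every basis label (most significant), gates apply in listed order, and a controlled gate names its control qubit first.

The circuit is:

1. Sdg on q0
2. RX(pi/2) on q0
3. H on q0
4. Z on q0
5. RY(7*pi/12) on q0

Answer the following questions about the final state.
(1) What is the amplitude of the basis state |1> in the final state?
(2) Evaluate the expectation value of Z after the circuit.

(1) The amplitude on |1> is -sqrt(3*sqrt(2) + 6)/8 + sqrt(2 - sqrt(2))/8 + sqrt(6 - 3*sqrt(2))/8 + sqrt(sqrt(2) + 2)/8 - I*sqrt(3*sqrt(2) + 6)/8 - I*sqrt(sqrt(2) + 2)/8 - I*sqrt(6 - 3*sqrt(2))/8 + I*sqrt(2 - sqrt(2))/8.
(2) The expectation value of Z is 0.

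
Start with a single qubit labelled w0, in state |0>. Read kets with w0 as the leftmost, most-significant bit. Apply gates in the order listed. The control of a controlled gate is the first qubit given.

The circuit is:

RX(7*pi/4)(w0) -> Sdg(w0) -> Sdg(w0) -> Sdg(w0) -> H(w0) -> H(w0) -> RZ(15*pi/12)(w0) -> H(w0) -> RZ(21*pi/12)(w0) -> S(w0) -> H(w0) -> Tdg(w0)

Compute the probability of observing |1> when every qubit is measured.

Outcome |1> occurs with probability 1/4 - sqrt(2)/8.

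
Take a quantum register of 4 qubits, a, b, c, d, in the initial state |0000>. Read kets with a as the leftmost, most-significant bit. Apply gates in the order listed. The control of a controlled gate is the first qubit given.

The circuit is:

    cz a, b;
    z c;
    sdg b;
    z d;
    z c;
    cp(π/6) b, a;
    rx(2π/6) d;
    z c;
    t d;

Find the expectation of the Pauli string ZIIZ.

The observable ZIIZ averages to 1/2.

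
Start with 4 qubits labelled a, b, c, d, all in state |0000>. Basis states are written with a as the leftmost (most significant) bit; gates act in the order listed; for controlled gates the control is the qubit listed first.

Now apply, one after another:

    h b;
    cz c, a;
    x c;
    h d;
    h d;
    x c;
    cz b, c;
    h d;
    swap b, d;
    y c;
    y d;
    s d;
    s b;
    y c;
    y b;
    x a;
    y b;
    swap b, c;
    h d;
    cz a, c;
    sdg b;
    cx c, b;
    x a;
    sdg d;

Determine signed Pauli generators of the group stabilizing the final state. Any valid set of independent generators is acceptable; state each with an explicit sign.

One valid set of independent stabilizer generators is -IXYI, +IIIX, +ZIII, +IZZI (any independent generating set of the same group is equally correct).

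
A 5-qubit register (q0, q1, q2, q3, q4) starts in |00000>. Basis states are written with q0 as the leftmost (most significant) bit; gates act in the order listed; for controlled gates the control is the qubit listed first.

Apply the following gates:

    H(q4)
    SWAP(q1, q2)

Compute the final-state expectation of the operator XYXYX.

In the final state, XYXYX has expectation 0.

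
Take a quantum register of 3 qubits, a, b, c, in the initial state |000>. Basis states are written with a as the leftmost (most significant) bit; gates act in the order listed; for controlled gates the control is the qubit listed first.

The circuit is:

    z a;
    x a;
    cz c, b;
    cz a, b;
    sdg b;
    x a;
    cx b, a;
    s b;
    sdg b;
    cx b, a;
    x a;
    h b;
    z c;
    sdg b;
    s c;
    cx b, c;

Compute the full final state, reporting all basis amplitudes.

After the circuit, the state carries amplitude sqrt(2)/2 on |100>, -sqrt(2)*I/2 on |111>, and 0 on every other basis state. Key observation: gates 6-11 undo each other exactly, leaving only the rest of the circuit to track.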